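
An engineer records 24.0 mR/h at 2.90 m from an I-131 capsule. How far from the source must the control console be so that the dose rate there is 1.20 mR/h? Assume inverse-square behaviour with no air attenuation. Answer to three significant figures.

Applying the 1/r² law, d₂ = d₁·√(I₁/I₂).
I₁/I₂ = 24.0/1.20 = 20.00, so d₂ = 2.90 × √20.00 = 12.97 m.

13.0 m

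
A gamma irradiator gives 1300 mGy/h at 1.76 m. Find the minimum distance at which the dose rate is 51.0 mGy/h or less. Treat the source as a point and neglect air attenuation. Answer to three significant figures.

Using I₁d₁² = I₂d₂², d₂ = d₁·√(I₁/I₂).
I₁/I₂ = 1300/51.0 = 25.49, so d₂ = 1.76 × √25.49 = 8.886 m.

8.89 m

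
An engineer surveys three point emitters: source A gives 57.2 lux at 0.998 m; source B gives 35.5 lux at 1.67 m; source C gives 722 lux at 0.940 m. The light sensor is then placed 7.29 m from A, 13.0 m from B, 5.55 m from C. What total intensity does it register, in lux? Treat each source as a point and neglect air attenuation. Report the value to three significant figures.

22.4 lux

By superposition, sum each source's inverse-square contribution:
A: 57.2 × (0.998/7.29)² = 1.072 lux
B: 35.5 × (1.67/13.0)² = 0.5858 lux
C: 722 × (0.940/5.55)² = 20.71 lux
Total = 1.072 + 0.5858 + 20.71 = 22.37 lux.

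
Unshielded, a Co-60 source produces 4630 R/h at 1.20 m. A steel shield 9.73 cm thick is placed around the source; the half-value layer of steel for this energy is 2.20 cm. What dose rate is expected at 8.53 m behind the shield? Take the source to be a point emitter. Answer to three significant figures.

4.27 R/h

Distance alone: (1.20/8.53)² = 0.01979, so 4630 × 0.01979 = 91.63 R/h.
Shield: 9.73/2.20 = 4.423 half-value layers → attenuation 2^(−4.423) = 0.04662.
Combined: 91.63 × 0.04662 = 4.272 R/h.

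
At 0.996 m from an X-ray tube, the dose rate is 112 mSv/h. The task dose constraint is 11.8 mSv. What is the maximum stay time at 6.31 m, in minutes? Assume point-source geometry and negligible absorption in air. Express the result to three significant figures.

254 min

Using I₁d₁² = I₂d₂², rate at 6.31 m:
(0.996/6.31)² = 0.02491, so 112 × 0.02491 = 2.790 mSv/h.
Stay time = 11.8 mSv ÷ 2.790 mSv/h = 4.229 h = 253.7 min.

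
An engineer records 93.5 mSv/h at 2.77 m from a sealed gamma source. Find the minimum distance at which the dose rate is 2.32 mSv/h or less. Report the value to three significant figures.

Intensity scales as (d₁/d₂)², so d₂ = d₁·√(I₁/I₂).
I₁/I₂ = 93.5/2.32 = 40.30, so d₂ = 2.77 × √40.30 = 17.58 m.

17.6 m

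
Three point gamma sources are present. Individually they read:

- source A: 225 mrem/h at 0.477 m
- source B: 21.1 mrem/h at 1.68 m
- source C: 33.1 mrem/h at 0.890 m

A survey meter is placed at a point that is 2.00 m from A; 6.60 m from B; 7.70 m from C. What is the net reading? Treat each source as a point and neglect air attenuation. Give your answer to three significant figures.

14.6 mrem/h

Each source contributes Iᵢ·(dᵢ/rᵢ)²; contributions add.
A: 225 × (0.477/2.00)² = 12.80 mrem/h
B: 21.1 × (1.68/6.60)² = 1.367 mrem/h
C: 33.1 × (0.890/7.70)² = 0.4422 mrem/h
Total = 12.80 + 1.367 + 0.4422 = 14.61 mrem/h.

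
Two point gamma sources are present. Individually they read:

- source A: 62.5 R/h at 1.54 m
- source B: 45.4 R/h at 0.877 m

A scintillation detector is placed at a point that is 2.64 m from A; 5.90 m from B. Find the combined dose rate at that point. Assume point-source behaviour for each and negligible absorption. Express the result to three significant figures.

22.3 R/h

By superposition, sum each source's inverse-square contribution:
A: 62.5 × (1.54/2.64)² = 21.27 R/h
B: 45.4 × (0.877/5.90)² = 1.003 R/h
Total = 21.27 + 1.003 = 22.27 R/h.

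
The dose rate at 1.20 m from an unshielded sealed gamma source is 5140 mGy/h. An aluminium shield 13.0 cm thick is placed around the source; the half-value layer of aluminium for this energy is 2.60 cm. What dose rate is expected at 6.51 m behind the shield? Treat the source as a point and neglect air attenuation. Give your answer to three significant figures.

Distance alone: (1.20/6.51)² = 0.03398, so 5140 × 0.03398 = 174.7 mGy/h.
Shield: 13.0/2.60 = 5.000 half-value layers → attenuation 2^(−5.000) = 0.03125.
Combined: 174.7 × 0.03125 = 5.459 mGy/h.

5.46 mGy/h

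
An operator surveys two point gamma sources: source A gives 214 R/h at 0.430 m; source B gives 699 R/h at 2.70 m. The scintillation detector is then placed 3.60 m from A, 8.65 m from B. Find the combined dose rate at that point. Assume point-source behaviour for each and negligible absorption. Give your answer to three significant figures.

By superposition, sum each source's inverse-square contribution:
A: 214 × (0.430/3.60)² = 3.053 R/h
B: 699 × (2.70/8.65)² = 68.10 R/h
Total = 3.053 + 68.10 = 71.15 R/h.

71.2 R/h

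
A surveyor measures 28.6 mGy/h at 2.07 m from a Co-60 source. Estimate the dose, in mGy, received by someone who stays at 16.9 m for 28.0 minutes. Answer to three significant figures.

Since intensity falls as 1/r², rate at 16.9 m:
28.6 × (2.07/16.9)² = 28.6 × 0.01500 = 0.4290 mGy/h.
Dose = rate × time = 0.4290 mGy/h × 0.4667 h = 0.2002 mGy.

0.200 mGy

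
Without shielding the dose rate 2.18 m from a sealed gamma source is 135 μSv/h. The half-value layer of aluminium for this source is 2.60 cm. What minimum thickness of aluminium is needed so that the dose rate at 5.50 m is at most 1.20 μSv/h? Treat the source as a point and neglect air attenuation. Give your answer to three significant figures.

At 5.50 m, distance alone gives (2.18/5.50)² = 0.1571, so 135 × 0.1571 = 21.21 μSv/h.
Further attenuation needed: 21.21/1.20 = 17.68.
n = log₂(17.68) = 4.144 half-value layers.
Thickness = 4.144 × 2.60 cm = 10.77 cm.

10.8 cm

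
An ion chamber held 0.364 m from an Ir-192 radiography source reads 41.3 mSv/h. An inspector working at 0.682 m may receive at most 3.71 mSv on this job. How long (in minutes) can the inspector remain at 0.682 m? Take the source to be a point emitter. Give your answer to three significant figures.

18.9 min

Since intensity falls as 1/r², rate at 0.682 m:
(0.364/0.682)² = 0.2849, so 41.3 × 0.2849 = 11.77 mSv/h.
Stay time = 3.71 mSv ÷ 11.77 mSv/h = 0.3152 h = 18.91 min.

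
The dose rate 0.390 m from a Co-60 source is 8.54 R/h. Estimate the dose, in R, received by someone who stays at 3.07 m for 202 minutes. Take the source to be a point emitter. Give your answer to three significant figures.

Using I₁d₁² = I₂d₂², rate at 3.07 m:
(0.390/3.07)² = 0.01614, so 8.54 × 0.01614 = 0.1378 R/h.
Dose = rate × time = 0.1378 R/h × 3.367 h = 0.4640 R.

0.464 R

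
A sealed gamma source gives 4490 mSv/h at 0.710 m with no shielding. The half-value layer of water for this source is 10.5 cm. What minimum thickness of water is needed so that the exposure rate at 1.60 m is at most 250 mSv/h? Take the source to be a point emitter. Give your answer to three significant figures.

19.1 cm

At 1.60 m, distance alone gives (0.710/1.60)² = 0.1969, so 4490 × 0.1969 = 884.1 mSv/h.
Further attenuation needed: 884.1/250 = 3.536.
n = log₂(3.536) = 1.822 half-value layers.
Thickness = 1.822 × 10.5 cm = 19.13 cm.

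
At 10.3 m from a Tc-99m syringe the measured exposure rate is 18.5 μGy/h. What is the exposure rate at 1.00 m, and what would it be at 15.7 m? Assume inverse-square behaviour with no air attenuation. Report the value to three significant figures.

1960 μGy/h; 7.96 μGy/h

By the inverse-square law,
At 1.00 m: (10.3/1.00)² = 106.1, so 18.5 × 106.1 = 1963 μGy/h
At 15.7 m: (1.00/15.7)² = 0.004057, so 1963 × 0.004057 = 7.964 μGy/h.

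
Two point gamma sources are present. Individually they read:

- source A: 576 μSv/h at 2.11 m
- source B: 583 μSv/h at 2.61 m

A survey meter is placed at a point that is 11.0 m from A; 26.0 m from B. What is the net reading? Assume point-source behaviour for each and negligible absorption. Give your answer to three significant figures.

By superposition, sum each source's inverse-square contribution:
A: 576 × (2.11/11.0)² = 21.19 μSv/h
B: 583 × (2.61/26.0)² = 5.875 μSv/h
Total = 21.19 + 5.875 = 27.07 μSv/h.

27.1 μSv/h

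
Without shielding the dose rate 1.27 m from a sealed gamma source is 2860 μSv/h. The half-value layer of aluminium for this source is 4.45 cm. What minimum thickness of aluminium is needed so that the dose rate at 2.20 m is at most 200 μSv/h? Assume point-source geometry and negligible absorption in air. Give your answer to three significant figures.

At 2.20 m, distance alone gives 2860 × (1.27/2.20)² = 2860 × 0.3332 = 953.0 μSv/h.
Further attenuation needed: 953.0/200 = 4.765.
n = log₂(4.765) = 2.252 half-value layers.
Thickness = 2.252 × 4.45 cm = 10.02 cm.

10.0 cm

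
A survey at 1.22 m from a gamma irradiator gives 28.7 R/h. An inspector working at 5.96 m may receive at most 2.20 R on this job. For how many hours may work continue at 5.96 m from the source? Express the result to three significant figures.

1.83 h

Since intensity falls as 1/r², rate at 5.96 m:
(1.22/5.96)² = 0.04190, so 28.7 × 0.04190 = 1.203 R/h.
Stay time = 2.20 R ÷ 1.203 R/h = 1.829 h.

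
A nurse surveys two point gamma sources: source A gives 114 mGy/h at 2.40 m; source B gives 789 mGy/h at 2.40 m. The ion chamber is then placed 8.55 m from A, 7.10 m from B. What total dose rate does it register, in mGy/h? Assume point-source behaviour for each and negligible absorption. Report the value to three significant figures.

99.1 mGy/h

Each source contributes Iᵢ·(dᵢ/rᵢ)²; contributions add.
A: 114 × (2.40/8.55)² = 8.982 mGy/h
B: 789 × (2.40/7.10)² = 90.15 mGy/h
Total = 8.982 + 90.15 = 99.13 mGy/h.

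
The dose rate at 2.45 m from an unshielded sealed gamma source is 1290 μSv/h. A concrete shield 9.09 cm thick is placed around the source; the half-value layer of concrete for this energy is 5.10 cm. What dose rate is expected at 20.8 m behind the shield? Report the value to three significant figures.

Distance alone: 1290 × (2.45/20.8)² = 1290 × 0.01387 = 17.89 μSv/h.
Shield: 9.09/5.10 = 1.782 half-value layers → attenuation 2^(−1.782) = 0.2908.
Combined: 17.89 × 0.2908 = 5.202 μSv/h.

5.20 μSv/h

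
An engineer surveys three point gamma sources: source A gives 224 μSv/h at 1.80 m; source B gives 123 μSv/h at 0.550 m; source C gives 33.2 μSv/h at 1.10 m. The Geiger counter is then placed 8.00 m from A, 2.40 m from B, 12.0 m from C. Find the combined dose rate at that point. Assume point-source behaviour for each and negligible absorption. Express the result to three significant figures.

By superposition, sum each source's inverse-square contribution:
A: 224 × (1.80/8.00)² = 11.34 μSv/h
B: 123 × (0.550/2.40)² = 6.460 μSv/h
C: 33.2 × (1.10/12.0)² = 0.2790 μSv/h
Total = 11.34 + 6.460 + 0.2790 = 18.08 μSv/h.

18.1 μSv/h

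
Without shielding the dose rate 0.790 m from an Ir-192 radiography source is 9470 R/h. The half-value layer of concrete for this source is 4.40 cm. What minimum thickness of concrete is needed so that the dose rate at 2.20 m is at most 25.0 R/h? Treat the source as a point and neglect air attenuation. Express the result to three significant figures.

At 2.20 m, distance alone gives 9470 × (0.790/2.20)² = 9470 × 0.1289 = 1221 R/h.
Further attenuation needed: 1221/25.0 = 48.84.
n = log₂(48.84) = 5.610 half-value layers.
Thickness = 5.610 × 4.40 cm = 24.68 cm.

24.7 cm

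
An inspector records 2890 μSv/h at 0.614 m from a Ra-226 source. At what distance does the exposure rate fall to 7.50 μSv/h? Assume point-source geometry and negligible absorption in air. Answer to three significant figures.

Intensity scales as (d₁/d₂)², so d₂ = d₁·√(I₁/I₂).
I₁/I₂ = 2890/7.50 = 385.3, so d₂ = 0.614 × √385.3 = 12.05 m.

12.1 m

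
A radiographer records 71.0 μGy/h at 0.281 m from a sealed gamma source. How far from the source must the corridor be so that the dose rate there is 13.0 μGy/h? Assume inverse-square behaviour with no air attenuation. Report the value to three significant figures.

Intensity scales as (d₁/d₂)², so d₂ = d₁·√(I₁/I₂).
I₁/I₂ = 71.0/13.0 = 5.462, so d₂ = 0.281 × √5.462 = 0.6567 m.

0.657 m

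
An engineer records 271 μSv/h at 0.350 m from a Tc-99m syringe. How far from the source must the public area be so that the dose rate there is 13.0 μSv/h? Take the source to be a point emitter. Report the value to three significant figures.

1.60 m

Using I₁d₁² = I₂d₂², d₂ = d₁·√(I₁/I₂).
I₁/I₂ = 271/13.0 = 20.85, so d₂ = 0.350 × √20.85 = 1.598 m.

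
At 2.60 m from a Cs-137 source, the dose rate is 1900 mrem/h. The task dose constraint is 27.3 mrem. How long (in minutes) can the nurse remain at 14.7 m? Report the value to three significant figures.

27.6 min

By the inverse-square law, rate at 14.7 m:
(2.60/14.7)² = 0.03128, so 1900 × 0.03128 = 59.43 mrem/h.
Stay time = 27.3 mrem ÷ 59.43 mrem/h = 0.4594 h = 27.56 min.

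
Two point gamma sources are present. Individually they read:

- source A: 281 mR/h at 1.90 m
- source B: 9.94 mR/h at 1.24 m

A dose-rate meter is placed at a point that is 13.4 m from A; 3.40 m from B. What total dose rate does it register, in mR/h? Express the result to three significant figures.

6.97 mR/h

By superposition, sum each source's inverse-square contribution:
A: 281 × (1.90/13.4)² = 5.649 mR/h
B: 9.94 × (1.24/3.40)² = 1.322 mR/h
Total = 5.649 + 1.322 = 6.971 mR/h.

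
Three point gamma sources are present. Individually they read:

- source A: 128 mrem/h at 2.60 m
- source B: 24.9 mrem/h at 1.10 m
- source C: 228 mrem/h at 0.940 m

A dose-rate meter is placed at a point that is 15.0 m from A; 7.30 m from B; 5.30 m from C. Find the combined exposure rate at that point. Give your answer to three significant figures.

11.6 mrem/h

Each source contributes Iᵢ·(dᵢ/rᵢ)²; contributions add.
A: 128 × (2.60/15.0)² = 3.846 mrem/h
B: 24.9 × (1.10/7.30)² = 0.5654 mrem/h
C: 228 × (0.940/5.30)² = 7.172 mrem/h
Total = 3.846 + 0.5654 + 7.172 = 11.58 mrem/h.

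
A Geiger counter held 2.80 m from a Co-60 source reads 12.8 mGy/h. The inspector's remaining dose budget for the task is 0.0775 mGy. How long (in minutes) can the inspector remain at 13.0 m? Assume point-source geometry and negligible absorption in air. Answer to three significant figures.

Since intensity falls as 1/r², rate at 13.0 m:
12.8 × (2.80/13.0)² = 12.8 × 0.04639 = 0.5938 mGy/h.
Stay time = 0.0775 mGy ÷ 0.5938 mGy/h = 0.1305 h = 7.830 min.

7.83 min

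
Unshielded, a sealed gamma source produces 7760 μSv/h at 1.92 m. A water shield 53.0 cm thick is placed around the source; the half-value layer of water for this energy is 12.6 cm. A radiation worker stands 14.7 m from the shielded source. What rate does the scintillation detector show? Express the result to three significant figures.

Distance alone: (1.92/14.7)² = 0.01706, so 7760 × 0.01706 = 132.4 μSv/h.
Shield: 53.0/12.6 = 4.206 half-value layers → attenuation 2^(−4.206) = 0.05418.
Combined: 132.4 × 0.05418 = 7.173 μSv/h.

7.17 μSv/h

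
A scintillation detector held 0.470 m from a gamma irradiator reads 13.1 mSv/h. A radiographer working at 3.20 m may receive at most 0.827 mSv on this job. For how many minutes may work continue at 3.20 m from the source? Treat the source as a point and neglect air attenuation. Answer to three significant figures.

176 min

By the inverse-square law, rate at 3.20 m:
13.1 × (0.470/3.20)² = 13.1 × 0.02157 = 0.2826 mSv/h.
Stay time = 0.827 mSv ÷ 0.2826 mSv/h = 2.926 h = 175.6 min.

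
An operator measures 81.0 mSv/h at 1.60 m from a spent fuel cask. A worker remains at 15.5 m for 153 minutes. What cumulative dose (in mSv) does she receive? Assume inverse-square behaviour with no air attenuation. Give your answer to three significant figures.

Intensity scales as (d₁/d₂)², so rate at 15.5 m:
81.0 × (1.60/15.5)² = 81.0 × 0.01066 = 0.8635 mSv/h.
Dose = rate × time = 0.8635 mSv/h × 2.550 h = 2.202 mSv.

2.20 mSv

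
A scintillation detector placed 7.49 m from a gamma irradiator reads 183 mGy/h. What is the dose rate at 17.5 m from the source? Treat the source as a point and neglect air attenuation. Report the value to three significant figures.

33.5 mGy/h

Intensity scales as (d₁/d₂)², so scaling from 7.49 m to 17.5 m:
(7.49/17.5)² = 0.1832, so 183 × 0.1832 = 33.53 mGy/h.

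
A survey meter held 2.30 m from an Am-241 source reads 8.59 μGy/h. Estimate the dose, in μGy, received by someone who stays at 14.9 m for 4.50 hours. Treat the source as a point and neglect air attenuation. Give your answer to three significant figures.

Applying the 1/r² law, rate at 14.9 m:
(2.30/14.9)² = 0.02383, so 8.59 × 0.02383 = 0.2047 μGy/h.
Dose = rate × time = 0.2047 μGy/h × 4.500 h = 0.9211 μGy.

0.921 μGy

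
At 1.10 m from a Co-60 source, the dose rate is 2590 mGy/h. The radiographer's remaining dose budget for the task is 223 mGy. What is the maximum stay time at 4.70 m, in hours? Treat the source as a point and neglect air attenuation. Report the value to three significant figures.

By the inverse-square law, rate at 4.70 m:
(1.10/4.70)² = 0.05478, so 2590 × 0.05478 = 141.9 mGy/h.
Stay time = 223 mGy ÷ 141.9 mGy/h = 1.572 h.

1.57 h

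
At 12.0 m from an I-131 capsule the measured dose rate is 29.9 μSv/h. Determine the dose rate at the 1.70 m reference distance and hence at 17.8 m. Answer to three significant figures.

1490 μSv/h; 13.6 μSv/h

Applying the 1/r² law,
At 1.70 m: 29.9 × (12.0/1.70)² = 29.9 × 49.83 = 1490 μSv/h
At 17.8 m: (1.70/17.8)² = 0.009121, so 1490 × 0.009121 = 13.59 μSv/h.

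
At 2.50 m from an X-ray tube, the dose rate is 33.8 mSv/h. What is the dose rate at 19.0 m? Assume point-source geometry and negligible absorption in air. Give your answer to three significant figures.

0.585 mSv/h

Applying the 1/r² law, the rate at 19.0 m is
33.8 × (2.50/19.0)² = 33.8 × 0.01731 = 0.5851 mSv/h.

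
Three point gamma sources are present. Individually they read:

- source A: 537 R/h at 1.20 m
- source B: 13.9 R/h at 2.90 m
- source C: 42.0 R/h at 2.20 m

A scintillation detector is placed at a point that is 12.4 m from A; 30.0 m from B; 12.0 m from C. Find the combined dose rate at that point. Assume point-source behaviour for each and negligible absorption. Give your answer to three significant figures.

Each source contributes Iᵢ·(dᵢ/rᵢ)²; contributions add.
A: 537 × (1.20/12.4)² = 5.029 R/h
B: 13.9 × (2.90/30.0)² = 0.1299 R/h
C: 42.0 × (2.20/12.0)² = 1.412 R/h
Total = 5.029 + 0.1299 + 1.412 = 6.571 R/h.

6.57 R/h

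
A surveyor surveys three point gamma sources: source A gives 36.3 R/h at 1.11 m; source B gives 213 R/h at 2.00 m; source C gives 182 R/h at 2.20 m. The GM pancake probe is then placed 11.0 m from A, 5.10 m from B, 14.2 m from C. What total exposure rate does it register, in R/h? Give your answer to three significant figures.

By superposition, sum each source's inverse-square contribution:
A: 36.3 × (1.11/11.0)² = 0.3696 R/h
B: 213 × (2.00/5.10)² = 32.76 R/h
C: 182 × (2.20/14.2)² = 4.369 R/h
Total = 0.3696 + 32.76 + 4.369 = 37.50 R/h.

37.5 R/h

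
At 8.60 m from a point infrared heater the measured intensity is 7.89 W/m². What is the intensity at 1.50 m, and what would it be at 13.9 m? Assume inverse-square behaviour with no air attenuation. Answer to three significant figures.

259 W/m²; 3.02 W/m²

Applying the 1/r² law,
At 1.50 m: (8.60/1.50)² = 32.87, so 7.89 × 32.87 = 259.3 W/m²
At 13.9 m: 259.3 × (1.50/13.9)² = 259.3 × 0.01165 = 3.021 W/m².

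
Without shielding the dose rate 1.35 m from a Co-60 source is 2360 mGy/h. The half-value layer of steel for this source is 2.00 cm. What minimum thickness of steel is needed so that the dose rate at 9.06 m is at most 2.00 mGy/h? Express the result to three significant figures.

At 9.06 m, distance alone gives 2360 × (1.35/9.06)² = 2360 × 0.02220 = 52.39 mGy/h.
Further attenuation needed: 52.39/2.00 = 26.20.
n = log₂(26.20) = 4.711 half-value layers.
Thickness = 4.711 × 2.00 cm = 9.422 cm.

9.42 cm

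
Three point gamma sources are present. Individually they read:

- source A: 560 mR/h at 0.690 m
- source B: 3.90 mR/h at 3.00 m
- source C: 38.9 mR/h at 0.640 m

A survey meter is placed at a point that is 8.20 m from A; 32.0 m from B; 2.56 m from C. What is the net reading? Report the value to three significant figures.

6.43 mR/h

Each source contributes Iᵢ·(dᵢ/rᵢ)²; contributions add.
A: 560 × (0.690/8.20)² = 3.965 mR/h
B: 3.90 × (3.00/32.0)² = 0.03428 mR/h
C: 38.9 × (0.640/2.56)² = 2.431 mR/h
Total = 3.965 + 0.03428 + 2.431 = 6.430 mR/h.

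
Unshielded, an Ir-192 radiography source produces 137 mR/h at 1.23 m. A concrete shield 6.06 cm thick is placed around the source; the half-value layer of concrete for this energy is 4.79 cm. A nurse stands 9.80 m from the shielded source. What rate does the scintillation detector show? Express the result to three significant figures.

Distance alone: (1.23/9.80)² = 0.01575, so 137 × 0.01575 = 2.158 mR/h.
Shield: 6.06/4.79 = 1.265 half-value layers → attenuation 2^(−1.265) = 0.4161.
Combined: 2.158 × 0.4161 = 0.8979 mR/h.

0.898 mR/h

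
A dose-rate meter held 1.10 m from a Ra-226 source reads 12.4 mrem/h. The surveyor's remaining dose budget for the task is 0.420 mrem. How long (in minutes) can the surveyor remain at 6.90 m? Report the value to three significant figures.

80.0 min

Applying the 1/r² law, rate at 6.90 m:
12.4 × (1.10/6.90)² = 12.4 × 0.02541 = 0.3151 mrem/h.
Stay time = 0.420 mrem ÷ 0.3151 mrem/h = 1.333 h = 79.98 min.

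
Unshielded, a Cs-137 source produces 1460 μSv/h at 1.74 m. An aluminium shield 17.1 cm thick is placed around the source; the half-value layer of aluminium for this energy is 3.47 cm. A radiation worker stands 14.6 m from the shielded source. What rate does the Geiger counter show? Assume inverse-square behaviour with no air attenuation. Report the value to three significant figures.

0.681 μSv/h

Distance alone: 1460 × (1.74/14.6)² = 1460 × 0.01420 = 20.73 μSv/h.
Shield: 17.1/3.47 = 4.928 half-value layers → attenuation 2^(−4.928) = 0.03285.
Combined: 20.73 × 0.03285 = 0.6810 μSv/h.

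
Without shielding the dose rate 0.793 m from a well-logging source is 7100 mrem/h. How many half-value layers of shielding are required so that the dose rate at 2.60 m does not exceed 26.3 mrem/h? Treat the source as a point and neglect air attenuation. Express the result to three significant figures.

At 2.60 m, distance alone gives (0.793/2.60)² = 0.09302, so 7100 × 0.09302 = 660.4 mrem/h.
Further attenuation needed: 660.4/26.3 = 25.11.
n = log₂(25.11) = 4.650 half-value layers.

4.65 half-value layers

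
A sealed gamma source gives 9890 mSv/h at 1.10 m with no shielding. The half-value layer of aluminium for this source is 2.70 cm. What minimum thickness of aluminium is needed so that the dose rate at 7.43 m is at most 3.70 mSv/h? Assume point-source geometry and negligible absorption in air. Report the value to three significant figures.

15.9 cm

At 7.43 m, distance alone gives 9890 × (1.10/7.43)² = 9890 × 0.02192 = 216.8 mSv/h.
Further attenuation needed: 216.8/3.70 = 58.59.
n = log₂(58.59) = 5.873 half-value layers.
Thickness = 5.873 × 2.70 cm = 15.86 cm.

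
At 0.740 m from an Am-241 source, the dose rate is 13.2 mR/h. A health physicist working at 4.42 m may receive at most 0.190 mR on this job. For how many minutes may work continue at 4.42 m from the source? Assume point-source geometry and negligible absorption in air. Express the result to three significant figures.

Since intensity falls as 1/r², rate at 4.42 m:
(0.740/4.42)² = 0.02803, so 13.2 × 0.02803 = 0.3700 mR/h.
Stay time = 0.190 mR ÷ 0.3700 mR/h = 0.5135 h = 30.81 min.

30.8 min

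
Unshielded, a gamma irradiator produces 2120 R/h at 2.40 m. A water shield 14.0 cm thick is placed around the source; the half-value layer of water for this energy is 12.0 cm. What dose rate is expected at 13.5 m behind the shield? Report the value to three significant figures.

Distance alone: (2.40/13.5)² = 0.03160, so 2120 × 0.03160 = 66.99 R/h.
Shield: 14.0/12.0 = 1.167 half-value layers → attenuation 2^(−1.167) = 0.4453.
Combined: 66.99 × 0.4453 = 29.83 R/h.

29.8 R/h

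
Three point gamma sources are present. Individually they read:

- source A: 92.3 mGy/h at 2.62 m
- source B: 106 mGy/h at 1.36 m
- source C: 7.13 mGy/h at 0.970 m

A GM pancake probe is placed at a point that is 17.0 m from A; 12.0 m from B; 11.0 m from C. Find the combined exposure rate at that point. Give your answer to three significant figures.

By superposition, sum each source's inverse-square contribution:
A: 92.3 × (2.62/17.0)² = 2.192 mGy/h
B: 106 × (1.36/12.0)² = 1.362 mGy/h
C: 7.13 × (0.970/11.0)² = 0.05544 mGy/h
Total = 2.192 + 1.362 + 0.05544 = 3.609 mGy/h.

3.61 mGy/h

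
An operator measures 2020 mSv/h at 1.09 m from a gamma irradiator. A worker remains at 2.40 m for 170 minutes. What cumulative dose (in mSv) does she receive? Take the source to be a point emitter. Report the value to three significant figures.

1180 mSv

Applying the 1/r² law, rate at 2.40 m:
(1.09/2.40)² = 0.2063, so 2020 × 0.2063 = 416.7 mSv/h.
Dose = rate × time = 416.7 mSv/h × 2.833 h = 1181 mSv.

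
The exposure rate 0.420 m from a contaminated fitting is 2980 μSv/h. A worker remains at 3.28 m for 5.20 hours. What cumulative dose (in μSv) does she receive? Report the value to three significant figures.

Since intensity falls as 1/r², rate at 3.28 m:
(0.420/3.28)² = 0.01640, so 2980 × 0.01640 = 48.87 μSv/h.
Dose = rate × time = 48.87 μSv/h × 5.200 h = 254.1 μSv.

254 μSv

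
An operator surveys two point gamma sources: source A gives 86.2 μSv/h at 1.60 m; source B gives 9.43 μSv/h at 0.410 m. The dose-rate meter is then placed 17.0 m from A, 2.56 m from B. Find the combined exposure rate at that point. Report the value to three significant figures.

By superposition, sum each source's inverse-square contribution:
A: 86.2 × (1.60/17.0)² = 0.7636 μSv/h
B: 9.43 × (0.410/2.56)² = 0.2419 μSv/h
Total = 0.7636 + 0.2419 = 1.006 μSv/h.

1.01 μSv/h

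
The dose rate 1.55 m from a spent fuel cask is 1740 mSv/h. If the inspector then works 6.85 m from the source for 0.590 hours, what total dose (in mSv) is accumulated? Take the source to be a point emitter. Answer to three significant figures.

Applying the 1/r² law, rate at 6.85 m:
(1.55/6.85)² = 0.05120, so 1740 × 0.05120 = 89.09 mSv/h.
Dose = rate × time = 89.09 mSv/h × 0.5900 h = 52.56 mSv.

52.6 mSv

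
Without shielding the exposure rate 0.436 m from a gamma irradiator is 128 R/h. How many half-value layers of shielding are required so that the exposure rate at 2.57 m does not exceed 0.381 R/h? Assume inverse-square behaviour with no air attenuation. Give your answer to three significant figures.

At 2.57 m, distance alone gives (0.436/2.57)² = 0.02878, so 128 × 0.02878 = 3.684 R/h.
Further attenuation needed: 3.684/0.381 = 9.669.
n = log₂(9.669) = 3.273 half-value layers.

3.27 half-value layers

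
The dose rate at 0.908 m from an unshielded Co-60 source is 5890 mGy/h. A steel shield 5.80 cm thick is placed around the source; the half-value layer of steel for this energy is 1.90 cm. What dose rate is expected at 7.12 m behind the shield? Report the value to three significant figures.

11.5 mGy/h

Distance alone: (0.908/7.12)² = 0.01626, so 5890 × 0.01626 = 95.77 mGy/h.
Shield: 5.80/1.90 = 3.053 half-value layers → attenuation 2^(−3.053) = 0.1205.
Combined: 95.77 × 0.1205 = 11.54 mGy/h.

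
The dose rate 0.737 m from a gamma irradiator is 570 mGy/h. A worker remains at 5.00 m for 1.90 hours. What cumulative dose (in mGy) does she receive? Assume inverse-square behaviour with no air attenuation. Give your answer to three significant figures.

23.5 mGy

Applying the 1/r² law, rate at 5.00 m:
(0.737/5.00)² = 0.02173, so 570 × 0.02173 = 12.39 mGy/h.
Dose = rate × time = 12.39 mGy/h × 1.900 h = 23.54 mGy.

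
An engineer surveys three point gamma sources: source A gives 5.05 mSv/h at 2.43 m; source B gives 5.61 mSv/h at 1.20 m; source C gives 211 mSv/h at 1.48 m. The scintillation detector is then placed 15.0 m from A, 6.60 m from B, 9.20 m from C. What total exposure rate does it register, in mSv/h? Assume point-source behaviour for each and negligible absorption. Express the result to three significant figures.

By superposition, sum each source's inverse-square contribution:
A: 5.05 × (2.43/15.0)² = 0.1325 mSv/h
B: 5.61 × (1.20/6.60)² = 0.1855 mSv/h
C: 211 × (1.48/9.20)² = 5.460 mSv/h
Total = 0.1325 + 0.1855 + 5.460 = 5.778 mSv/h.

5.78 mSv/h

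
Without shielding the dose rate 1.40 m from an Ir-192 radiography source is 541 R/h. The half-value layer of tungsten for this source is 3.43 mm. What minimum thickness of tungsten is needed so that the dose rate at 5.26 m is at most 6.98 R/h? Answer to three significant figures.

8.43 mm

At 5.26 m, distance alone gives (1.40/5.26)² = 0.07084, so 541 × 0.07084 = 38.32 R/h.
Further attenuation needed: 38.32/6.98 = 5.490.
n = log₂(5.490) = 2.457 half-value layers.
Thickness = 2.457 × 3.43 mm = 8.428 mm.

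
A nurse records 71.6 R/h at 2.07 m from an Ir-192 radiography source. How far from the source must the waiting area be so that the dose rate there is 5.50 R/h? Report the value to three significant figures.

Applying the 1/r² law, d₂ = d₁·√(I₁/I₂).
I₁/I₂ = 71.6/5.50 = 13.02, so d₂ = 2.07 × √13.02 = 7.469 m.

7.47 m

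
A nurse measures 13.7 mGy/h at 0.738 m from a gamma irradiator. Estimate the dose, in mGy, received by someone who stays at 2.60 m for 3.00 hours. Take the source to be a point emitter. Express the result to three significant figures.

3.31 mGy

Intensity scales as (d₁/d₂)², so rate at 2.60 m:
13.7 × (0.738/2.60)² = 13.7 × 0.08057 = 1.104 mGy/h.
Dose = rate × time = 1.104 mGy/h × 3.000 h = 3.312 mGy.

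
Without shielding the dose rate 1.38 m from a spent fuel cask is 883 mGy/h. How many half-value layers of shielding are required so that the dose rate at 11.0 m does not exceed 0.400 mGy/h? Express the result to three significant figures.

At 11.0 m, distance alone gives (1.38/11.0)² = 0.01574, so 883 × 0.01574 = 13.90 mGy/h.
Further attenuation needed: 13.90/0.400 = 34.75.
n = log₂(34.75) = 5.119 half-value layers.

5.12 half-value layers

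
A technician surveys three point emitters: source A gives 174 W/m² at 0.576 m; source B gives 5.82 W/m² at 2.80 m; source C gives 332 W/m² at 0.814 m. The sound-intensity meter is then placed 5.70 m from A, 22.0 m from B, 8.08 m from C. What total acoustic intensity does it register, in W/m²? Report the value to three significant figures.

Each source contributes Iᵢ·(dᵢ/rᵢ)²; contributions add.
A: 174 × (0.576/5.70)² = 1.777 W/m²
B: 5.82 × (2.80/22.0)² = 0.09427 W/m²
C: 332 × (0.814/8.08)² = 3.369 W/m²
Total = 1.777 + 0.09427 + 3.369 = 5.240 W/m².

5.24 W/m²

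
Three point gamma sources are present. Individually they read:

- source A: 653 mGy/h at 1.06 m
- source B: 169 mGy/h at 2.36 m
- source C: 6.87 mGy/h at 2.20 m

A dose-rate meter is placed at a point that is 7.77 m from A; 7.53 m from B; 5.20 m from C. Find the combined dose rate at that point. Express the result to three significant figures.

30.0 mGy/h

By superposition, sum each source's inverse-square contribution:
A: 653 × (1.06/7.77)² = 12.15 mGy/h
B: 169 × (2.36/7.53)² = 16.60 mGy/h
C: 6.87 × (2.20/5.20)² = 1.230 mGy/h
Total = 12.15 + 16.60 + 1.230 = 29.98 mGy/h.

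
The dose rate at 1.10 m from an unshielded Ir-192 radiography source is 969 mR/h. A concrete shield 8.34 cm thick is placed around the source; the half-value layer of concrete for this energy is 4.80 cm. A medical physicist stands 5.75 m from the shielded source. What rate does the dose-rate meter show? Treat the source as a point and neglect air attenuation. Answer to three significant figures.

10.6 mR/h

Distance alone: (1.10/5.75)² = 0.03660, so 969 × 0.03660 = 35.47 mR/h.
Shield: 8.34/4.80 = 1.738 half-value layers → attenuation 2^(−1.738) = 0.2998.
Combined: 35.47 × 0.2998 = 10.63 mR/h.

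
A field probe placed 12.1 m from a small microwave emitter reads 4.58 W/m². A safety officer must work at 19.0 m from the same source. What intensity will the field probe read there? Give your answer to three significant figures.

1.86 W/m²

By the inverse-square law, scaling from 12.1 m to 19.0 m:
(12.1/19.0)² = 0.4056, so 4.58 × 0.4056 = 1.858 W/m².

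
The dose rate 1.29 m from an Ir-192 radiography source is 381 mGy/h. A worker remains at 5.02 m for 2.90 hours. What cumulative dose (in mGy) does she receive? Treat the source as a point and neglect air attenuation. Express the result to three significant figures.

Since intensity falls as 1/r², rate at 5.02 m:
(1.29/5.02)² = 0.06603, so 381 × 0.06603 = 25.16 mGy/h.
Dose = rate × time = 25.16 mGy/h × 2.900 h = 72.96 mGy.

73.0 mGy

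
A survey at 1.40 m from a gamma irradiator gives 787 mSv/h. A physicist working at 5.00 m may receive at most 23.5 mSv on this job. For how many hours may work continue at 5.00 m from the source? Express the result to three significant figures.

0.381 h

Applying the 1/r² law, rate at 5.00 m:
(1.40/5.00)² = 0.07840, so 787 × 0.07840 = 61.70 mSv/h.
Stay time = 23.5 mSv ÷ 61.70 mSv/h = 0.3809 h.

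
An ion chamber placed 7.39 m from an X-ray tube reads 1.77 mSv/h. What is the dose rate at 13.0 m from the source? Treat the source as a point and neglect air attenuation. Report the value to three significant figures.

0.572 mSv/h

Using I₁d₁² = I₂d₂², scaling from 7.39 m to 13.0 m:
1.77 × (7.39/13.0)² = 1.77 × 0.3231 = 0.5719 mSv/h.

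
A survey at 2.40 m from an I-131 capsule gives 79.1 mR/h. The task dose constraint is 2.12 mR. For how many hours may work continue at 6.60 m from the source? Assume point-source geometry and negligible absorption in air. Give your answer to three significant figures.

0.203 h

Applying the 1/r² law, rate at 6.60 m:
79.1 × (2.40/6.60)² = 79.1 × 0.1322 = 10.46 mR/h.
Stay time = 2.12 mR ÷ 10.46 mR/h = 0.2027 h.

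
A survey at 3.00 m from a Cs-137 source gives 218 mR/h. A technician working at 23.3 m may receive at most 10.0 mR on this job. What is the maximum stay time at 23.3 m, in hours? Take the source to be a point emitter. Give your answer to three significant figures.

Intensity scales as (d₁/d₂)², so rate at 23.3 m:
(3.00/23.3)² = 0.01658, so 218 × 0.01658 = 3.614 mR/h.
Stay time = 10.0 mR ÷ 3.614 mR/h = 2.767 h.

2.77 h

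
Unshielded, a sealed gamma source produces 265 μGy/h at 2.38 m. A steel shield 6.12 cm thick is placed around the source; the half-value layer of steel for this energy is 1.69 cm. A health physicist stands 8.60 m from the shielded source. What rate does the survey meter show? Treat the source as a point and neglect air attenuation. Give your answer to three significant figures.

1.65 μGy/h

Distance alone: 265 × (2.38/8.60)² = 265 × 0.07659 = 20.30 μGy/h.
Shield: 6.12/1.69 = 3.621 half-value layers → attenuation 2^(−3.621) = 0.08128.
Combined: 20.30 × 0.08128 = 1.650 μGy/h.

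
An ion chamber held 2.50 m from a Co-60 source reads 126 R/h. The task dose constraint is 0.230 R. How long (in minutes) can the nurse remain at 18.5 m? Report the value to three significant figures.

6.00 min

By the inverse-square law, rate at 18.5 m:
126 × (2.50/18.5)² = 126 × 0.01826 = 2.301 R/h.
Stay time = 0.230 R ÷ 2.301 R/h = 0.09996 h = 5.998 min.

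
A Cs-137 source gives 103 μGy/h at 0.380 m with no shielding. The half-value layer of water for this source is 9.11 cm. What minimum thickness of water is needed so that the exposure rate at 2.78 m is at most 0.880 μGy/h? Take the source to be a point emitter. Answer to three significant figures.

At 2.78 m, distance alone gives 103 × (0.380/2.78)² = 103 × 0.01868 = 1.924 μGy/h.
Further attenuation needed: 1.924/0.880 = 2.186.
n = log₂(2.186) = 1.128 half-value layers.
Thickness = 1.128 × 9.11 cm = 10.28 cm.

10.3 cm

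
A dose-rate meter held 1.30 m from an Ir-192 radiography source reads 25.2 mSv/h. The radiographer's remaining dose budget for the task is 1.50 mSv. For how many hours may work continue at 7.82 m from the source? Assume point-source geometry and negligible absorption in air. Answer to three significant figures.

2.15 h

Using I₁d₁² = I₂d₂², rate at 7.82 m:
(1.30/7.82)² = 0.02764, so 25.2 × 0.02764 = 0.6965 mSv/h.
Stay time = 1.50 mSv ÷ 0.6965 mSv/h = 2.154 h.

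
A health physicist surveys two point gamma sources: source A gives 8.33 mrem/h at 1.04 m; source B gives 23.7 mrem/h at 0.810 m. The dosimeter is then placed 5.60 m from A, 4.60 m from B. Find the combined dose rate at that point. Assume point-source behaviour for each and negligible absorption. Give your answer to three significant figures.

Each source contributes Iᵢ·(dᵢ/rᵢ)²; contributions add.
A: 8.33 × (1.04/5.60)² = 0.2873 mrem/h
B: 23.7 × (0.810/4.60)² = 0.7349 mrem/h
Total = 0.2873 + 0.7349 = 1.022 mrem/h.

1.02 mrem/h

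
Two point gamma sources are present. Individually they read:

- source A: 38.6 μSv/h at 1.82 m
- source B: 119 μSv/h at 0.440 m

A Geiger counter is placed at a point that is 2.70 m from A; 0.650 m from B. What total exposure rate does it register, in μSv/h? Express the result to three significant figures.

By superposition, sum each source's inverse-square contribution:
A: 38.6 × (1.82/2.70)² = 17.54 μSv/h
B: 119 × (0.440/0.650)² = 54.53 μSv/h
Total = 17.54 + 54.53 = 72.07 μSv/h.

72.1 μSv/h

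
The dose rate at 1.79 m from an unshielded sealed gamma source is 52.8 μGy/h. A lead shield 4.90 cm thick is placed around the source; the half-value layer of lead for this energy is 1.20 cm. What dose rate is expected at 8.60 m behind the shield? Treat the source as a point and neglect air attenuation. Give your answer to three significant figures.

Distance alone: 52.8 × (1.79/8.60)² = 52.8 × 0.04332 = 2.287 μGy/h.
Shield: 4.90/1.20 = 4.083 half-value layers → attenuation 2^(−4.083) = 0.05901.
Combined: 2.287 × 0.05901 = 0.1350 μGy/h.

0.135 μGy/h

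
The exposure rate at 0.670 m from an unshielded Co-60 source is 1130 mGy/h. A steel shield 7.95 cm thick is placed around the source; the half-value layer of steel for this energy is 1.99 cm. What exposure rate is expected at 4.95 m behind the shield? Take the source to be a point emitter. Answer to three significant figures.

1.30 mGy/h

Distance alone: (0.670/4.95)² = 0.01832, so 1130 × 0.01832 = 20.70 mGy/h.
Shield: 7.95/1.99 = 3.995 half-value layers → attenuation 2^(−3.995) = 0.06272.
Combined: 20.70 × 0.06272 = 1.298 mGy/h.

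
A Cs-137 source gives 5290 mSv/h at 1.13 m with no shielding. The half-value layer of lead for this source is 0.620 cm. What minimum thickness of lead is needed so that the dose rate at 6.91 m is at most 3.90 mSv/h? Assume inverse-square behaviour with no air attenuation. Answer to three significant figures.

At 6.91 m, distance alone gives 5290 × (1.13/6.91)² = 5290 × 0.02674 = 141.5 mSv/h.
Further attenuation needed: 141.5/3.90 = 36.28.
n = log₂(36.28) = 5.181 half-value layers.
Thickness = 5.181 × 0.620 cm = 3.212 cm.

3.21 cm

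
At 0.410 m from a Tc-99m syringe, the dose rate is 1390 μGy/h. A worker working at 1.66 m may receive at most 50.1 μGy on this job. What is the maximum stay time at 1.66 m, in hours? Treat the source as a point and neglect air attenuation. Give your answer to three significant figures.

0.591 h

Since intensity falls as 1/r², rate at 1.66 m:
(0.410/1.66)² = 0.06100, so 1390 × 0.06100 = 84.79 μGy/h.
Stay time = 50.1 μGy ÷ 84.79 μGy/h = 0.5909 h.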